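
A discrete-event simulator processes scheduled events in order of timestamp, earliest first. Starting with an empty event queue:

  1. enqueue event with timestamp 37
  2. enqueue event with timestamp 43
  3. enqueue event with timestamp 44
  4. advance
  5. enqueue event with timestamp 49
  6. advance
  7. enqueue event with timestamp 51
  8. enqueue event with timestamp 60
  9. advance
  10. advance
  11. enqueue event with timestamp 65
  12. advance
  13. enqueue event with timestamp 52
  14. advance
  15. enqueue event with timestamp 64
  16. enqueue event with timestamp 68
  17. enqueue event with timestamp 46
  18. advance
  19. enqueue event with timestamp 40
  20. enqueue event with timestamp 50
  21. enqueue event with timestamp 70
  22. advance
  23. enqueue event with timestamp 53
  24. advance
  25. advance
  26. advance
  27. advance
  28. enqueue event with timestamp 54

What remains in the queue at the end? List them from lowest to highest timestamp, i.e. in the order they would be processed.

54 → 65 → 68 → 70

insert 37 → {37}
insert 43 → {37, 43}
insert 44 → {37, 43, 44}
advance → 37; now {43, 44}
insert 49 → {43, 44, 49}
advance → 43; now {44, 49}
insert 51 → {44, 49, 51}
insert 60 → {44, 49, 51, 60}
advance → 44; now {49, 51, 60}
advance → 49; now {51, 60}
insert 65 → {51, 60, 65}
advance → 51; now {60, 65}
insert 52 → {52, 60, 65}
advance → 52; now {60, 65}
insert 64 → {60, 64, 65}
insert 68 → {60, 64, 65, 68}
insert 46 → {46, 60, 64, 65, 68}
advance → 46; now {60, 64, 65, 68}
insert 40 → {40, 60, 64, 65, 68}
insert 50 → {40, 50, 60, 64, 65, 68}
insert 70 → {40, 50, 60, 64, 65, 68, 70}
advance → 40; now {50, 60, 64, 65, 68, 70}
insert 53 → {50, 53, 60, 64, 65, 68, 70}
advance → 50; now {53, 60, 64, 65, 68, 70}
advance → 53; now {60, 64, 65, 68, 70}
advance → 60; now {64, 65, 68, 70}
advance → 64; now {65, 68, 70}
insert 54 → {54, 65, 68, 70}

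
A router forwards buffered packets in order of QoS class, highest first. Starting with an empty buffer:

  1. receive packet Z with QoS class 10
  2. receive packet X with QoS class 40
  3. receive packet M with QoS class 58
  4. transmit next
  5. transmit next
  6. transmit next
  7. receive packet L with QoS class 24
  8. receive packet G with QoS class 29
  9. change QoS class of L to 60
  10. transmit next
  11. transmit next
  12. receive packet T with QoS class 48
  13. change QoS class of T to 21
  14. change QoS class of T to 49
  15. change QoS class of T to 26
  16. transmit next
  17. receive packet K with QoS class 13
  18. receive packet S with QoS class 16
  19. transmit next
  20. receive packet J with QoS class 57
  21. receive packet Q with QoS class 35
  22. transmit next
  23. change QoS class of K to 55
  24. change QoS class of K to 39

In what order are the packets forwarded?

add Z (QoS class 10) → {Z:10}
add X (QoS class 40) → {X:40, Z:10}
add M (QoS class 58) → {M:58, X:40, Z:10}
transmit next → M; now {X:40, Z:10}
transmit next → X; now {Z:10}
transmit next → Z; now {}
add L (QoS class 24) → {L:24}
add G (QoS class 29) → {G:29, L:24}
update L to QoS class 60 → {L:60, G:29}
transmit next → L; now {G:29}
transmit next → G; now {}
add T (QoS class 48) → {T:48}
update T to QoS class 21 → {T:21}
update T to QoS class 49 → {T:49}
update T to QoS class 26 → {T:26}
transmit next → T; now {}
add K (QoS class 13) → {K:13}
add S (QoS class 16) → {S:16, K:13}
transmit next → S; now {K:13}
add J (QoS class 57) → {J:57, K:13}
add Q (QoS class 35) → {J:57, Q:35, K:13}
transmit next → J; now {Q:35, K:13}
update K to QoS class 55 → {K:55, Q:35}
update K to QoS class 39 → {K:39, Q:35}

M, X, Z, L, G, T, S, J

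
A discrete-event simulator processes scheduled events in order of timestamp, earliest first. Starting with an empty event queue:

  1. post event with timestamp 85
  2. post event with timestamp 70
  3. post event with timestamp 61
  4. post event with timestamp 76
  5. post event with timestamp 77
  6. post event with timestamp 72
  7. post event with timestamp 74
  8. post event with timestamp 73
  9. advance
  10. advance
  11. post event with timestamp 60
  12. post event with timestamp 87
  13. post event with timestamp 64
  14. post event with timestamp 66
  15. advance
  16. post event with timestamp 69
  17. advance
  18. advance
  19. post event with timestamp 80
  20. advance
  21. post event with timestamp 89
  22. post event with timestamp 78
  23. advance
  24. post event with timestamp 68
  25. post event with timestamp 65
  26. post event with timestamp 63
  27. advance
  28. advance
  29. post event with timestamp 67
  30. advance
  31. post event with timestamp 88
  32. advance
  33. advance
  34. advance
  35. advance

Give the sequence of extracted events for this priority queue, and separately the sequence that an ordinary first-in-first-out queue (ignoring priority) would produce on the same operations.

priority queue: [61, 70, 60, 64, 66, 69, 72, 63, 65, 67, 68, 73, 74, 76]; FIFO queue: 85, 70, 61, 76, 77, 72, 74, 73, 60, 87, 64, 66, 69, 80

insert 85 → {85}
insert 70 → {70, 85}
insert 61 → {61, 70, 85}
insert 76 → {61, 70, 76, 85}
insert 77 → {61, 70, 76, 77, 85}
insert 72 → {61, 70, 72, 76, 77, 85}
insert 74 → {61, 70, 72, 74, 76, 77, 85}
insert 73 → {61, 70, 72, 73, 74, 76, 77, 85}
advance → 61; now {70, 72, 73, 74, 76, 77, 85}
advance → 70; now {72, 73, 74, 76, 77, 85}
insert 60 → {60, 72, 73, 74, 76, 77, 85}
insert 87 → {60, 72, 73, 74, 76, 77, 85, 87}
insert 64 → {60, 64, 72, 73, 74, 76, 77, 85, 87}
insert 66 → {60, 64, 66, 72, 73, 74, 76, 77, 85, 87}
advance → 60; now {64, 66, 72, 73, 74, 76, 77, 85, 87}
insert 69 → {64, 66, 69, 72, 73, 74, 76, 77, 85, 87}
advance → 64; now {66, 69, 72, 73, 74, 76, 77, 85, 87}
advance → 66; now {69, 72, 73, 74, 76, 77, 85, 87}
insert 80 → {69, 72, 73, 74, 76, 77, 80, 85, 87}
advance → 69; now {72, 73, 74, 76, 77, 80, 85, 87}
insert 89 → {72, 73, 74, 76, 77, 80, 85, 87, 89}
insert 78 → {72, 73, 74, 76, 77, 78, 80, 85, 87, 89}
advance → 72; now {73, 74, 76, 77, 78, 80, 85, 87, 89}
insert 68 → {68, 73, 74, 76, 77, 78, 80, 85, 87, 89}
insert 65 → {65, 68, 73, 74, 76, 77, 78, 80, 85, 87, 89}
insert 63 → {63, 65, 68, 73, 74, 76, 77, 78, 80, 85, 87, 89}
advance → 63; now {65, 68, 73, 74, 76, 77, 78, 80, 85, 87, 89}
advance → 65; now {68, 73, 74, 76, 77, 78, 80, 85, 87, 89}
insert 67 → {67, 68, 73, 74, 76, 77, 78, 80, 85, 87, 89}
advance → 67; now {68, 73, 74, 76, 77, 78, 80, 85, 87, 89}
insert 88 → {68, 73, 74, 76, 77, 78, 80, 85, 87, 88, 89}
advance → 68; now {73, 74, 76, 77, 78, 80, 85, 87, 88, 89}
advance → 73; now {74, 76, 77, 78, 80, 85, 87, 88, 89}
advance → 74; now {76, 77, 78, 80, 85, 87, 88, 89}
advance → 76; now {77, 78, 80, 85, 87, 88, 89}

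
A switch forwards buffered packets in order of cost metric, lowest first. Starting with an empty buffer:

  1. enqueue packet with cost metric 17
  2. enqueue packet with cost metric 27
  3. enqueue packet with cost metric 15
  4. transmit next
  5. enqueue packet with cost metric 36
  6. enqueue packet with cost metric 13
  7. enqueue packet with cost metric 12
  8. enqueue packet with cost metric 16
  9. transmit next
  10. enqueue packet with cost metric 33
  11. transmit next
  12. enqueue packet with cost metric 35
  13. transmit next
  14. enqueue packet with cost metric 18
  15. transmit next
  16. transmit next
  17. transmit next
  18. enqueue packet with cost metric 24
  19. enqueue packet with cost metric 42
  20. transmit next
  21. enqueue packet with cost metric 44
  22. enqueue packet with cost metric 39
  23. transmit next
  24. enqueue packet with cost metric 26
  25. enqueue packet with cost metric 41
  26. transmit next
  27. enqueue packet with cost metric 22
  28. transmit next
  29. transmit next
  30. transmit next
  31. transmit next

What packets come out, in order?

insert 17 → {17}
insert 27 → {17, 27}
insert 15 → {15, 17, 27}
transmit next → 15; now {17, 27}
insert 36 → {17, 27, 36}
insert 13 → {13, 17, 27, 36}
insert 12 → {12, 13, 17, 27, 36}
insert 16 → {12, 13, 16, 17, 27, 36}
transmit next → 12; now {13, 16, 17, 27, 36}
insert 33 → {13, 16, 17, 27, 33, 36}
transmit next → 13; now {16, 17, 27, 33, 36}
insert 35 → {16, 17, 27, 33, 35, 36}
transmit next → 16; now {17, 27, 33, 35, 36}
insert 18 → {17, 18, 27, 33, 35, 36}
transmit next → 17; now {18, 27, 33, 35, 36}
transmit next → 18; now {27, 33, 35, 36}
transmit next → 27; now {33, 35, 36}
insert 24 → {24, 33, 35, 36}
insert 42 → {24, 33, 35, 36, 42}
transmit next → 24; now {33, 35, 36, 42}
insert 44 → {33, 35, 36, 42, 44}
insert 39 → {33, 35, 36, 39, 42, 44}
transmit next → 33; now {35, 36, 39, 42, 44}
insert 26 → {26, 35, 36, 39, 42, 44}
insert 41 → {26, 35, 36, 39, 41, 42, 44}
transmit next → 26; now {35, 36, 39, 41, 42, 44}
insert 22 → {22, 35, 36, 39, 41, 42, 44}
transmit next → 22; now {35, 36, 39, 41, 42, 44}
transmit next → 35; now {36, 39, 41, 42, 44}
transmit next → 36; now {39, 41, 42, 44}
transmit next → 39; now {41, 42, 44}

[15, 12, 13, 16, 17, 18, 27, 24, 33, 26, 22, 35, 36, 39]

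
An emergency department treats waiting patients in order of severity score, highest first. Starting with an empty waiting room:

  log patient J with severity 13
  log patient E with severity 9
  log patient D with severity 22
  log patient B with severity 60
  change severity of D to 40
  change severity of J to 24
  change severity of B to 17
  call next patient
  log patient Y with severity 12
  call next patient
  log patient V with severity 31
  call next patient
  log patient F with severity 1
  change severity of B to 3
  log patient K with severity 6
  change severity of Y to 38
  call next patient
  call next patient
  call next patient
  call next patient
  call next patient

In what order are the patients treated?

add J (severity 13) → {J:13}
add E (severity 9) → {J:13, E:9}
add D (severity 22) → {D:22, J:13, E:9}
add B (severity 60) → {B:60, D:22, J:13, E:9}
update D to severity 40 → {B:60, D:40, J:13, E:9}
update J to severity 24 → {B:60, D:40, J:24, E:9}
update B to severity 17 → {D:40, J:24, B:17, E:9}
call next patient → D; now {J:24, B:17, E:9}
add Y (severity 12) → {J:24, B:17, Y:12, E:9}
call next patient → J; now {B:17, Y:12, E:9}
add V (severity 31) → {V:31, B:17, Y:12, E:9}
call next patient → V; now {B:17, Y:12, E:9}
add F (severity 1) → {B:17, Y:12, E:9, F:1}
update B to severity 3 → {Y:12, E:9, B:3, F:1}
add K (severity 6) → {Y:12, E:9, K:6, B:3, F:1}
update Y to severity 38 → {Y:38, E:9, K:6, B:3, F:1}
call next patient → Y; now {E:9, K:6, B:3, F:1}
call next patient → E; now {K:6, B:3, F:1}
call next patient → K; now {B:3, F:1}
call next patient → B; now {F:1}
call next patient → F; now {}

[D, J, V, Y, E, K, B, F]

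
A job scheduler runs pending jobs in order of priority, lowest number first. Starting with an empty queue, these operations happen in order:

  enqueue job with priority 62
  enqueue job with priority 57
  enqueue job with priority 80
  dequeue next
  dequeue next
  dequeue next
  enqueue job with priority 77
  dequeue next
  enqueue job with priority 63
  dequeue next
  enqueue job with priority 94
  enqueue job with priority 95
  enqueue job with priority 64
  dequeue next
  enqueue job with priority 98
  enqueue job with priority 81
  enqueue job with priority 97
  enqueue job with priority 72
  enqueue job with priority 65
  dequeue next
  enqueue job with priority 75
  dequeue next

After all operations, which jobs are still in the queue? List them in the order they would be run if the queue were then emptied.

insert 62 → {62}
insert 57 → {57, 62}
insert 80 → {57, 62, 80}
dequeue next → 57; now {62, 80}
dequeue next → 62; now {80}
dequeue next → 80; now {}
insert 77 → {77}
dequeue next → 77; now {}
insert 63 → {63}
dequeue next → 63; now {}
insert 94 → {94}
insert 95 → {94, 95}
insert 64 → {64, 94, 95}
dequeue next → 64; now {94, 95}
insert 98 → {94, 95, 98}
insert 81 → {81, 94, 95, 98}
insert 97 → {81, 94, 95, 97, 98}
insert 72 → {72, 81, 94, 95, 97, 98}
insert 65 → {65, 72, 81, 94, 95, 97, 98}
dequeue next → 65; now {72, 81, 94, 95, 97, 98}
insert 75 → {72, 75, 81, 94, 95, 97, 98}
dequeue next → 72; now {75, 81, 94, 95, 97, 98}

75 → 81 → 94 → 95 → 97 → 98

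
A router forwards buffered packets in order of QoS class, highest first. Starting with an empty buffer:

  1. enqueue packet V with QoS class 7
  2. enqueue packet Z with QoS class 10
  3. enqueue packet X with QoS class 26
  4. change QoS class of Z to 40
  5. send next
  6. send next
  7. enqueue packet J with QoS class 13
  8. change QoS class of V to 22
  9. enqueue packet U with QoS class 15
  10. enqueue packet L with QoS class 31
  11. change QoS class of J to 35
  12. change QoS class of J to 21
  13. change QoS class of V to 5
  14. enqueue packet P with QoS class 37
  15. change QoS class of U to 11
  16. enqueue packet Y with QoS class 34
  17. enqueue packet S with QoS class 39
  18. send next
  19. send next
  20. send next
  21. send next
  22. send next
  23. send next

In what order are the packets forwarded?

Z, X, S, P, Y, L, J, U

add V (QoS class 7) → {V:7}
add Z (QoS class 10) → {Z:10, V:7}
add X (QoS class 26) → {X:26, Z:10, V:7}
update Z to QoS class 40 → {Z:40, X:26, V:7}
send next → Z; now {X:26, V:7}
send next → X; now {V:7}
add J (QoS class 13) → {J:13, V:7}
update V to QoS class 22 → {V:22, J:13}
add U (QoS class 15) → {V:22, U:15, J:13}
add L (QoS class 31) → {L:31, V:22, U:15, J:13}
update J to QoS class 35 → {J:35, L:31, V:22, U:15}
update J to QoS class 21 → {L:31, V:22, J:21, U:15}
update V to QoS class 5 → {L:31, J:21, U:15, V:5}
add P (QoS class 37) → {P:37, L:31, J:21, U:15, V:5}
update U to QoS class 11 → {P:37, L:31, J:21, U:11, V:5}
add Y (QoS class 34) → {P:37, Y:34, L:31, J:21, U:11, V:5}
add S (QoS class 39) → {S:39, P:37, Y:34, L:31, J:21, U:11, V:5}
send next → S; now {P:37, Y:34, L:31, J:21, U:11, V:5}
send next → P; now {Y:34, L:31, J:21, U:11, V:5}
send next → Y; now {L:31, J:21, U:11, V:5}
send next → L; now {J:21, U:11, V:5}
send next → J; now {U:11, V:5}
send next → U; now {V:5}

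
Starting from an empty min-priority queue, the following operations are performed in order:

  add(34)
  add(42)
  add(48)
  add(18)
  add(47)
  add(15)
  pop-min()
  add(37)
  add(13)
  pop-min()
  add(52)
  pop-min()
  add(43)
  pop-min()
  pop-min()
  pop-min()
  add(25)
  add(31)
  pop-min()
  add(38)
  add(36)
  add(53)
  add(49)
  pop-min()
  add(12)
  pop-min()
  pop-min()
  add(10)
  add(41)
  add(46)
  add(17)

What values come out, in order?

insert 34 → {34}
insert 42 → {34, 42}
insert 48 → {34, 42, 48}
insert 18 → {18, 34, 42, 48}
insert 47 → {18, 34, 42, 47, 48}
insert 15 → {15, 18, 34, 42, 47, 48}
pop-min → 15; now {18, 34, 42, 47, 48}
insert 37 → {18, 34, 37, 42, 47, 48}
insert 13 → {13, 18, 34, 37, 42, 47, 48}
pop-min → 13; now {18, 34, 37, 42, 47, 48}
insert 52 → {18, 34, 37, 42, 47, 48, 52}
pop-min → 18; now {34, 37, 42, 47, 48, 52}
insert 43 → {34, 37, 42, 43, 47, 48, 52}
pop-min → 34; now {37, 42, 43, 47, 48, 52}
pop-min → 37; now {42, 43, 47, 48, 52}
pop-min → 42; now {43, 47, 48, 52}
insert 25 → {25, 43, 47, 48, 52}
insert 31 → {25, 31, 43, 47, 48, 52}
pop-min → 25; now {31, 43, 47, 48, 52}
insert 38 → {31, 38, 43, 47, 48, 52}
insert 36 → {31, 36, 38, 43, 47, 48, 52}
insert 53 → {31, 36, 38, 43, 47, 48, 52, 53}
insert 49 → {31, 36, 38, 43, 47, 48, 49, 52, 53}
pop-min → 31; now {36, 38, 43, 47, 48, 49, 52, 53}
insert 12 → {12, 36, 38, 43, 47, 48, 49, 52, 53}
pop-min → 12; now {36, 38, 43, 47, 48, 49, 52, 53}
pop-min → 36; now {38, 43, 47, 48, 49, 52, 53}
insert 10 → {10, 38, 43, 47, 48, 49, 52, 53}
insert 41 → {10, 38, 41, 43, 47, 48, 49, 52, 53}
insert 46 → {10, 38, 41, 43, 46, 47, 48, 49, 52, 53}
insert 17 → {10, 17, 38, 41, 43, 46, 47, 48, 49, 52, 53}

[15, 13, 18, 34, 37, 42, 25, 31, 12, 36]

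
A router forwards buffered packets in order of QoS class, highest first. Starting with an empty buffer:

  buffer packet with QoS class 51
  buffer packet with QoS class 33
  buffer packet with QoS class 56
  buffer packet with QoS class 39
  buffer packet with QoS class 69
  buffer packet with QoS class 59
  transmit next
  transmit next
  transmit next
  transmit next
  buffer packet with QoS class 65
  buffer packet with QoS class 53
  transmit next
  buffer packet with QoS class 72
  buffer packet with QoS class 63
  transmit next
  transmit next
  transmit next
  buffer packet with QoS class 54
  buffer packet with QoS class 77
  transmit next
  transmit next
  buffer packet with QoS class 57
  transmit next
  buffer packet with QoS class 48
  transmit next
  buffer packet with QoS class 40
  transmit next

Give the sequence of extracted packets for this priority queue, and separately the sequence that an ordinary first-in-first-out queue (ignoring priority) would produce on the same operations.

insert 51 → {51}
insert 33 → {51, 33}
insert 56 → {56, 51, 33}
insert 39 → {56, 51, 39, 33}
insert 69 → {69, 56, 51, 39, 33}
insert 59 → {69, 59, 56, 51, 39, 33}
transmit next → 69; now {59, 56, 51, 39, 33}
transmit next → 59; now {56, 51, 39, 33}
transmit next → 56; now {51, 39, 33}
transmit next → 51; now {39, 33}
insert 65 → {65, 39, 33}
insert 53 → {65, 53, 39, 33}
transmit next → 65; now {53, 39, 33}
insert 72 → {72, 53, 39, 33}
insert 63 → {72, 63, 53, 39, 33}
transmit next → 72; now {63, 53, 39, 33}
transmit next → 63; now {53, 39, 33}
transmit next → 53; now {39, 33}
insert 54 → {54, 39, 33}
insert 77 → {77, 54, 39, 33}
transmit next → 77; now {54, 39, 33}
transmit next → 54; now {39, 33}
insert 57 → {57, 39, 33}
transmit next → 57; now {39, 33}
insert 48 → {48, 39, 33}
transmit next → 48; now {39, 33}
insert 40 → {40, 39, 33}
transmit next → 40; now {39, 33}

priority queue: 69, 59, 56, 51, 65, 72, 63, 53, 77, 54, 57, 48, 40; FIFO queue: [51, 33, 56, 39, 69, 59, 65, 53, 72, 63, 54, 77, 57]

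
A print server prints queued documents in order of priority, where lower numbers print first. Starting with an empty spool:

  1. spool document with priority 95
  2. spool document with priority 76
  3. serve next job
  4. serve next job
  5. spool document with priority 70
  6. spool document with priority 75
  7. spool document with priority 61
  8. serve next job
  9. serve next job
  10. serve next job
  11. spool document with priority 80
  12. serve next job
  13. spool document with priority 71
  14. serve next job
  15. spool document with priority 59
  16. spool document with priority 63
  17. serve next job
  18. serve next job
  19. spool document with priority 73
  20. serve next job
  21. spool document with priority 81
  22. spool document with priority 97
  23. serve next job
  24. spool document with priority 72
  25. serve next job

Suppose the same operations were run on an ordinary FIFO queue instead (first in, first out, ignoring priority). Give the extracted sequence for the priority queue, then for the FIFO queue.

insert 95 → {95}
insert 76 → {76, 95}
serve next job → 76; now {95}
serve next job → 95; now {}
insert 70 → {70}
insert 75 → {70, 75}
insert 61 → {61, 70, 75}
serve next job → 61; now {70, 75}
serve next job → 70; now {75}
serve next job → 75; now {}
insert 80 → {80}
serve next job → 80; now {}
insert 71 → {71}
serve next job → 71; now {}
insert 59 → {59}
insert 63 → {59, 63}
serve next job → 59; now {63}
serve next job → 63; now {}
insert 73 → {73}
serve next job → 73; now {}
insert 81 → {81}
insert 97 → {81, 97}
serve next job → 81; now {97}
insert 72 → {72, 97}
serve next job → 72; now {97}

priority queue: 76 → 95 → 61 → 70 → 75 → 80 → 71 → 59 → 63 → 73 → 81 → 72; FIFO queue: 95 → 76 → 70 → 75 → 61 → 80 → 71 → 59 → 63 → 73 → 81 → 97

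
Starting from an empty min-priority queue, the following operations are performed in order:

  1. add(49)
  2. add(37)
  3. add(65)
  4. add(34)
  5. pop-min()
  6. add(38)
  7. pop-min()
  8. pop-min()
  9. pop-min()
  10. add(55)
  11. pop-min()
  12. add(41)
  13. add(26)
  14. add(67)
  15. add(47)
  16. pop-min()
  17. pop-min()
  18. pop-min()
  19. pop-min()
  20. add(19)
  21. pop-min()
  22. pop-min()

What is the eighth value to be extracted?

47

insert 49 → {49}
insert 37 → {37, 49}
insert 65 → {37, 49, 65}
insert 34 → {34, 37, 49, 65}
pop-min → 34; now {37, 49, 65}
insert 38 → {37, 38, 49, 65}
pop-min → 37; now {38, 49, 65}
pop-min → 38; now {49, 65}
pop-min → 49; now {65}
insert 55 → {55, 65}
pop-min → 55; now {65}
insert 41 → {41, 65}
insert 26 → {26, 41, 65}
insert 67 → {26, 41, 65, 67}
insert 47 → {26, 41, 47, 65, 67}
pop-min → 26; now {41, 47, 65, 67}
pop-min → 41; now {47, 65, 67}
pop-min → 47; now {65, 67}
pop-min → 65; now {67}
insert 19 → {19, 67}
pop-min → 19; now {67}
pop-min → 67; now {}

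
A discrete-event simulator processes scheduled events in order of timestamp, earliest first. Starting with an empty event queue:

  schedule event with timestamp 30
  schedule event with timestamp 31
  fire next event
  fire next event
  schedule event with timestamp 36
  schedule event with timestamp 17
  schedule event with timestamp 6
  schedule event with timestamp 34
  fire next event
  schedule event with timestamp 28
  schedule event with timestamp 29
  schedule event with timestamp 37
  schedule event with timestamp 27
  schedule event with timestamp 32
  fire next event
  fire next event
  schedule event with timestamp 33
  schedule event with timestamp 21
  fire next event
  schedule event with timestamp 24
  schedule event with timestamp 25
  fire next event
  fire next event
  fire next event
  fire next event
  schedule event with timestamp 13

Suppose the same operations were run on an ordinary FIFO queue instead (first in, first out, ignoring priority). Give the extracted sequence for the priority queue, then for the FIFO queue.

priority queue: [30, 31, 6, 17, 27, 21, 24, 25, 28, 29]; FIFO queue: 30 → 31 → 36 → 17 → 6 → 34 → 28 → 29 → 37 → 27

insert 30 → {30}
insert 31 → {30, 31}
fire next event → 30; now {31}
fire next event → 31; now {}
insert 36 → {36}
insert 17 → {17, 36}
insert 6 → {6, 17, 36}
insert 34 → {6, 17, 34, 36}
fire next event → 6; now {17, 34, 36}
insert 28 → {17, 28, 34, 36}
insert 29 → {17, 28, 29, 34, 36}
insert 37 → {17, 28, 29, 34, 36, 37}
insert 27 → {17, 27, 28, 29, 34, 36, 37}
insert 32 → {17, 27, 28, 29, 32, 34, 36, 37}
fire next event → 17; now {27, 28, 29, 32, 34, 36, 37}
fire next event → 27; now {28, 29, 32, 34, 36, 37}
insert 33 → {28, 29, 32, 33, 34, 36, 37}
insert 21 → {21, 28, 29, 32, 33, 34, 36, 37}
fire next event → 21; now {28, 29, 32, 33, 34, 36, 37}
insert 24 → {24, 28, 29, 32, 33, 34, 36, 37}
insert 25 → {24, 25, 28, 29, 32, 33, 34, 36, 37}
fire next event → 24; now {25, 28, 29, 32, 33, 34, 36, 37}
fire next event → 25; now {28, 29, 32, 33, 34, 36, 37}
fire next event → 28; now {29, 32, 33, 34, 36, 37}
fire next event → 29; now {32, 33, 34, 36, 37}
insert 13 → {13, 32, 33, 34, 36, 37}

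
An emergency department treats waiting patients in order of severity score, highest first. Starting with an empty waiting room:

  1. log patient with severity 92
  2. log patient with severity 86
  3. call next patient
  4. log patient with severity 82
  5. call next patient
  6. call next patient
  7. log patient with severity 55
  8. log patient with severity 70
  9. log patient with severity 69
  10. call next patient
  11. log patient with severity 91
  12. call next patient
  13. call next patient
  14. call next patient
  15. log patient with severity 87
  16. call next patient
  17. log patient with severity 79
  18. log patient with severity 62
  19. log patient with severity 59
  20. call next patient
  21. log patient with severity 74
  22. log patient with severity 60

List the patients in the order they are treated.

insert 92 → {92}
insert 86 → {92, 86}
call next patient → 92; now {86}
insert 82 → {86, 82}
call next patient → 86; now {82}
call next patient → 82; now {}
insert 55 → {55}
insert 70 → {70, 55}
insert 69 → {70, 69, 55}
call next patient → 70; now {69, 55}
insert 91 → {91, 69, 55}
call next patient → 91; now {69, 55}
call next patient → 69; now {55}
call next patient → 55; now {}
insert 87 → {87}
call next patient → 87; now {}
insert 79 → {79}
insert 62 → {79, 62}
insert 59 → {79, 62, 59}
call next patient → 79; now {62, 59}
insert 74 → {74, 62, 59}
insert 60 → {74, 62, 60, 59}

92 → 86 → 82 → 70 → 91 → 69 → 55 → 87 → 79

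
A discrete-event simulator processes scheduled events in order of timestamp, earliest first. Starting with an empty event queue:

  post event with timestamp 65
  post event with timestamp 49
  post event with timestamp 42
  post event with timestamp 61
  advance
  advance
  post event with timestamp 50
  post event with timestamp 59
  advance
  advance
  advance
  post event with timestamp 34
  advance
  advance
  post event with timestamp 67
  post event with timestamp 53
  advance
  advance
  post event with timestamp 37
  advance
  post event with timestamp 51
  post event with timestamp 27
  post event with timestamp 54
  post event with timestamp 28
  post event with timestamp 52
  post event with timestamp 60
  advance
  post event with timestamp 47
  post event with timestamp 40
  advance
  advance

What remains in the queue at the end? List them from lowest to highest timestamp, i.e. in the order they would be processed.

47, 51, 52, 54, 60

insert 65 → {65}
insert 49 → {49, 65}
insert 42 → {42, 49, 65}
insert 61 → {42, 49, 61, 65}
advance → 42; now {49, 61, 65}
advance → 49; now {61, 65}
insert 50 → {50, 61, 65}
insert 59 → {50, 59, 61, 65}
advance → 50; now {59, 61, 65}
advance → 59; now {61, 65}
advance → 61; now {65}
insert 34 → {34, 65}
advance → 34; now {65}
advance → 65; now {}
insert 67 → {67}
insert 53 → {53, 67}
advance → 53; now {67}
advance → 67; now {}
insert 37 → {37}
advance → 37; now {}
insert 51 → {51}
insert 27 → {27, 51}
insert 54 → {27, 51, 54}
insert 28 → {27, 28, 51, 54}
insert 52 → {27, 28, 51, 52, 54}
insert 60 → {27, 28, 51, 52, 54, 60}
advance → 27; now {28, 51, 52, 54, 60}
insert 47 → {28, 47, 51, 52, 54, 60}
insert 40 → {28, 40, 47, 51, 52, 54, 60}
advance → 28; now {40, 47, 51, 52, 54, 60}
advance → 40; now {47, 51, 52, 54, 60}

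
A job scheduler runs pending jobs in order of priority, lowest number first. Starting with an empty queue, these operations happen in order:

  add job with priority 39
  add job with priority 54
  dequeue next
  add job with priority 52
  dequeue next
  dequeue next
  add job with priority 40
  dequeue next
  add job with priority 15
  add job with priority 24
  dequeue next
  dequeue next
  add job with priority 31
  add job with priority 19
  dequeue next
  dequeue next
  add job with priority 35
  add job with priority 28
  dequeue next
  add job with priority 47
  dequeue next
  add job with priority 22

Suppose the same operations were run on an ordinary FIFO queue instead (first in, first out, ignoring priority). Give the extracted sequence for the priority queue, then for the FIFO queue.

insert 39 → {39}
insert 54 → {39, 54}
dequeue next → 39; now {54}
insert 52 → {52, 54}
dequeue next → 52; now {54}
dequeue next → 54; now {}
insert 40 → {40}
dequeue next → 40; now {}
insert 15 → {15}
insert 24 → {15, 24}
dequeue next → 15; now {24}
dequeue next → 24; now {}
insert 31 → {31}
insert 19 → {19, 31}
dequeue next → 19; now {31}
dequeue next → 31; now {}
insert 35 → {35}
insert 28 → {28, 35}
dequeue next → 28; now {35}
insert 47 → {35, 47}
dequeue next → 35; now {47}
insert 22 → {22, 47}

priority queue: 39 → 52 → 54 → 40 → 15 → 24 → 19 → 31 → 28 → 35; FIFO queue: 39, 54, 52, 40, 15, 24, 31, 19, 35, 28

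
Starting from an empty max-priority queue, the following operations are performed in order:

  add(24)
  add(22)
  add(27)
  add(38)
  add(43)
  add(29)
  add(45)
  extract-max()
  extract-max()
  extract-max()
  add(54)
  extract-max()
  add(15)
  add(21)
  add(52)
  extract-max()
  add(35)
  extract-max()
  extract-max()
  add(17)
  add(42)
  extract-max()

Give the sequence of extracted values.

insert 24 → {24}
insert 22 → {24, 22}
insert 27 → {27, 24, 22}
insert 38 → {38, 27, 24, 22}
insert 43 → {43, 38, 27, 24, 22}
insert 29 → {43, 38, 29, 27, 24, 22}
insert 45 → {45, 43, 38, 29, 27, 24, 22}
extract-max → 45; now {43, 38, 29, 27, 24, 22}
extract-max → 43; now {38, 29, 27, 24, 22}
extract-max → 38; now {29, 27, 24, 22}
insert 54 → {54, 29, 27, 24, 22}
extract-max → 54; now {29, 27, 24, 22}
insert 15 → {29, 27, 24, 22, 15}
insert 21 → {29, 27, 24, 22, 21, 15}
insert 52 → {52, 29, 27, 24, 22, 21, 15}
extract-max → 52; now {29, 27, 24, 22, 21, 15}
insert 35 → {35, 29, 27, 24, 22, 21, 15}
extract-max → 35; now {29, 27, 24, 22, 21, 15}
extract-max → 29; now {27, 24, 22, 21, 15}
insert 17 → {27, 24, 22, 21, 17, 15}
insert 42 → {42, 27, 24, 22, 21, 17, 15}
extract-max → 42; now {27, 24, 22, 21, 17, 15}

45, 43, 38, 54, 52, 35, 29, 42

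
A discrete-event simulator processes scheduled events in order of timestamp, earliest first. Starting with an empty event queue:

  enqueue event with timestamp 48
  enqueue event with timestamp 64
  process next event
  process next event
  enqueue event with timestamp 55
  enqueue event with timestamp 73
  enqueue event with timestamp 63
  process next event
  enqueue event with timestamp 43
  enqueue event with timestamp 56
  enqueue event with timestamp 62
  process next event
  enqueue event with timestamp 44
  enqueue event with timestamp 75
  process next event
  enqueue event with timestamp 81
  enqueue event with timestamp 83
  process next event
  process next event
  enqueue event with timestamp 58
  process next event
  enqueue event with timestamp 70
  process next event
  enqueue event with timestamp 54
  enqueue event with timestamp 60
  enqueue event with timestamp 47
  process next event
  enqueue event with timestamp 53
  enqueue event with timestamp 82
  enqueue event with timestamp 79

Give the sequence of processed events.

insert 48 → {48}
insert 64 → {48, 64}
process next event → 48; now {64}
process next event → 64; now {}
insert 55 → {55}
insert 73 → {55, 73}
insert 63 → {55, 63, 73}
process next event → 55; now {63, 73}
insert 43 → {43, 63, 73}
insert 56 → {43, 56, 63, 73}
insert 62 → {43, 56, 62, 63, 73}
process next event → 43; now {56, 62, 63, 73}
insert 44 → {44, 56, 62, 63, 73}
insert 75 → {44, 56, 62, 63, 73, 75}
process next event → 44; now {56, 62, 63, 73, 75}
insert 81 → {56, 62, 63, 73, 75, 81}
insert 83 → {56, 62, 63, 73, 75, 81, 83}
process next event → 56; now {62, 63, 73, 75, 81, 83}
process next event → 62; now {63, 73, 75, 81, 83}
insert 58 → {58, 63, 73, 75, 81, 83}
process next event → 58; now {63, 73, 75, 81, 83}
insert 70 → {63, 70, 73, 75, 81, 83}
process next event → 63; now {70, 73, 75, 81, 83}
insert 54 → {54, 70, 73, 75, 81, 83}
insert 60 → {54, 60, 70, 73, 75, 81, 83}
insert 47 → {47, 54, 60, 70, 73, 75, 81, 83}
process next event → 47; now {54, 60, 70, 73, 75, 81, 83}
insert 53 → {53, 54, 60, 70, 73, 75, 81, 83}
insert 82 → {53, 54, 60, 70, 73, 75, 81, 82, 83}
insert 79 → {53, 54, 60, 70, 73, 75, 79, 81, 82, 83}

48, 64, 55, 43, 44, 56, 62, 58, 63, 47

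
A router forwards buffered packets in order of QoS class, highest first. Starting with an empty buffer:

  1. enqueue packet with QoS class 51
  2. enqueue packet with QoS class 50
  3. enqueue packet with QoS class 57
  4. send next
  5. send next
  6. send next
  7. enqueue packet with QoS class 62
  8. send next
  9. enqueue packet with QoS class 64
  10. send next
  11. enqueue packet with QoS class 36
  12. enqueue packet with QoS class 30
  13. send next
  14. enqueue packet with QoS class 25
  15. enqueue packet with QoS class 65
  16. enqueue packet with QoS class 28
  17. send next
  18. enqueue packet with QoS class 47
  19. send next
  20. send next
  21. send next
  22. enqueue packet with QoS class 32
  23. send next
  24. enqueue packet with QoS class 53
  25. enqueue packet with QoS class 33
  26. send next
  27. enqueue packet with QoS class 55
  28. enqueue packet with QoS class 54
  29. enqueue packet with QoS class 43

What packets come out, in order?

insert 51 → {51}
insert 50 → {51, 50}
insert 57 → {57, 51, 50}
send next → 57; now {51, 50}
send next → 51; now {50}
send next → 50; now {}
insert 62 → {62}
send next → 62; now {}
insert 64 → {64}
send next → 64; now {}
insert 36 → {36}
insert 30 → {36, 30}
send next → 36; now {30}
insert 25 → {30, 25}
insert 65 → {65, 30, 25}
insert 28 → {65, 30, 28, 25}
send next → 65; now {30, 28, 25}
insert 47 → {47, 30, 28, 25}
send next → 47; now {30, 28, 25}
send next → 30; now {28, 25}
send next → 28; now {25}
insert 32 → {32, 25}
send next → 32; now {25}
insert 53 → {53, 25}
insert 33 → {53, 33, 25}
send next → 53; now {33, 25}
insert 55 → {55, 33, 25}
insert 54 → {55, 54, 33, 25}
insert 43 → {55, 54, 43, 33, 25}

57 → 51 → 50 → 62 → 64 → 36 → 65 → 47 → 30 → 28 → 32 → 53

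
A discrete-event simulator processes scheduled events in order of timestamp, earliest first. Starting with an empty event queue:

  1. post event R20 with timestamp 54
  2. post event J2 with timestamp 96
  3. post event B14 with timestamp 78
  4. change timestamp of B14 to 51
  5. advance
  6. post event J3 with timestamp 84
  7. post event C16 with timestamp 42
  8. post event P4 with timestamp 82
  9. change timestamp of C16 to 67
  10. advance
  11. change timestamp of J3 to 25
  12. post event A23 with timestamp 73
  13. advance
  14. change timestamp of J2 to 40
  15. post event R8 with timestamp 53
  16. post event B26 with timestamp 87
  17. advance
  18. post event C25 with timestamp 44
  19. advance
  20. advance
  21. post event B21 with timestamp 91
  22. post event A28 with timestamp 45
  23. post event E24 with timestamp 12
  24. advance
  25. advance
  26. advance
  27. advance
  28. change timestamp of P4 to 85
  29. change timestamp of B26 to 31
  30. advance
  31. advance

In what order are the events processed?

B14 → R20 → J3 → J2 → C25 → R8 → E24 → A28 → C16 → A23 → B26 → P4

add R20 (timestamp 54) → {R20:54}
add J2 (timestamp 96) → {R20:54, J2:96}
add B14 (timestamp 78) → {R20:54, B14:78, J2:96}
update B14 to timestamp 51 → {B14:51, R20:54, J2:96}
advance → B14; now {R20:54, J2:96}
add J3 (timestamp 84) → {R20:54, J3:84, J2:96}
add C16 (timestamp 42) → {C16:42, R20:54, J3:84, J2:96}
add P4 (timestamp 82) → {C16:42, R20:54, P4:82, J3:84, J2:96}
update C16 to timestamp 67 → {R20:54, C16:67, P4:82, J3:84, J2:96}
advance → R20; now {C16:67, P4:82, J3:84, J2:96}
update J3 to timestamp 25 → {J3:25, C16:67, P4:82, J2:96}
add A23 (timestamp 73) → {J3:25, C16:67, A23:73, P4:82, J2:96}
advance → J3; now {C16:67, A23:73, P4:82, J2:96}
update J2 to timestamp 40 → {J2:40, C16:67, A23:73, P4:82}
add R8 (timestamp 53) → {J2:40, R8:53, C16:67, A23:73, P4:82}
add B26 (timestamp 87) → {J2:40, R8:53, C16:67, A23:73, P4:82, B26:87}
advance → J2; now {R8:53, C16:67, A23:73, P4:82, B26:87}
add C25 (timestamp 44) → {C25:44, R8:53, C16:67, A23:73, P4:82, B26:87}
advance → C25; now {R8:53, C16:67, A23:73, P4:82, B26:87}
advance → R8; now {C16:67, A23:73, P4:82, B26:87}
add B21 (timestamp 91) → {C16:67, A23:73, P4:82, B26:87, B21:91}
add A28 (timestamp 45) → {A28:45, C16:67, A23:73, P4:82, B26:87, B21:91}
add E24 (timestamp 12) → {E24:12, A28:45, C16:67, A23:73, P4:82, B26:87, B21:91}
advance → E24; now {A28:45, C16:67, A23:73, P4:82, B26:87, B21:91}
advance → A28; now {C16:67, A23:73, P4:82, B26:87, B21:91}
advance → C16; now {A23:73, P4:82, B26:87, B21:91}
advance → A23; now {P4:82, B26:87, B21:91}
update P4 to timestamp 85 → {P4:85, B26:87, B21:91}
update B26 to timestamp 31 → {B26:31, P4:85, B21:91}
advance → B26; now {P4:85, B21:91}
advance → P4; now {B21:91}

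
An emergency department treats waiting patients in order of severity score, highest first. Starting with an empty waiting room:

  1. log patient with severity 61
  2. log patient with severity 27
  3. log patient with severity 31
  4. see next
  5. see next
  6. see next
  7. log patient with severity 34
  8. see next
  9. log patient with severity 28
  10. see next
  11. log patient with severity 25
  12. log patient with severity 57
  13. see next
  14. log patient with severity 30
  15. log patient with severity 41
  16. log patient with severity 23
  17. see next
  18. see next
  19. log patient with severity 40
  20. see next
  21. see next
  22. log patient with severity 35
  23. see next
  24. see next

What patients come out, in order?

[61, 31, 27, 34, 28, 57, 41, 30, 40, 25, 35, 23]

insert 61 → {61}
insert 27 → {61, 27}
insert 31 → {61, 31, 27}
see next → 61; now {31, 27}
see next → 31; now {27}
see next → 27; now {}
insert 34 → {34}
see next → 34; now {}
insert 28 → {28}
see next → 28; now {}
insert 25 → {25}
insert 57 → {57, 25}
see next → 57; now {25}
insert 30 → {30, 25}
insert 41 → {41, 30, 25}
insert 23 → {41, 30, 25, 23}
see next → 41; now {30, 25, 23}
see next → 30; now {25, 23}
insert 40 → {40, 25, 23}
see next → 40; now {25, 23}
see next → 25; now {23}
insert 35 → {35, 23}
see next → 35; now {23}
see next → 23; now {}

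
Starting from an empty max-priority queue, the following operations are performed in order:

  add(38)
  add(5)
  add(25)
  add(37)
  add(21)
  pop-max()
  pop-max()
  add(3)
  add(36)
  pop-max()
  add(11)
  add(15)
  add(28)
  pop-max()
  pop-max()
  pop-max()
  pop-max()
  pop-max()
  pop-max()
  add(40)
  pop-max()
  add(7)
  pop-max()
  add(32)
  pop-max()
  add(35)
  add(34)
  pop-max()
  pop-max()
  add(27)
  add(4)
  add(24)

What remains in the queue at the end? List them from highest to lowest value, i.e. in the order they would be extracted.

27 → 24 → 4 → 3

insert 38 → {38}
insert 5 → {38, 5}
insert 25 → {38, 25, 5}
insert 37 → {38, 37, 25, 5}
insert 21 → {38, 37, 25, 21, 5}
pop-max → 38; now {37, 25, 21, 5}
pop-max → 37; now {25, 21, 5}
insert 3 → {25, 21, 5, 3}
insert 36 → {36, 25, 21, 5, 3}
pop-max → 36; now {25, 21, 5, 3}
insert 11 → {25, 21, 11, 5, 3}
insert 15 → {25, 21, 15, 11, 5, 3}
insert 28 → {28, 25, 21, 15, 11, 5, 3}
pop-max → 28; now {25, 21, 15, 11, 5, 3}
pop-max → 25; now {21, 15, 11, 5, 3}
pop-max → 21; now {15, 11, 5, 3}
pop-max → 15; now {11, 5, 3}
pop-max → 11; now {5, 3}
pop-max → 5; now {3}
insert 40 → {40, 3}
pop-max → 40; now {3}
insert 7 → {7, 3}
pop-max → 7; now {3}
insert 32 → {32, 3}
pop-max → 32; now {3}
insert 35 → {35, 3}
insert 34 → {35, 34, 3}
pop-max → 35; now {34, 3}
pop-max → 34; now {3}
insert 27 → {27, 3}
insert 4 → {27, 4, 3}
insert 24 → {27, 24, 4, 3}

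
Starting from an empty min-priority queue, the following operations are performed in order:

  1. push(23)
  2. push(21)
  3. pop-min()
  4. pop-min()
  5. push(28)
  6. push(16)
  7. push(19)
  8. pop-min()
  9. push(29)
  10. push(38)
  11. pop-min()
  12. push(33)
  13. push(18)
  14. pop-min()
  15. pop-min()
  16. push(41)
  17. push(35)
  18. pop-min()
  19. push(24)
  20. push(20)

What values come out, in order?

insert 23 → {23}
insert 21 → {21, 23}
pop-min → 21; now {23}
pop-min → 23; now {}
insert 28 → {28}
insert 16 → {16, 28}
insert 19 → {16, 19, 28}
pop-min → 16; now {19, 28}
insert 29 → {19, 28, 29}
insert 38 → {19, 28, 29, 38}
pop-min → 19; now {28, 29, 38}
insert 33 → {28, 29, 33, 38}
insert 18 → {18, 28, 29, 33, 38}
pop-min → 18; now {28, 29, 33, 38}
pop-min → 28; now {29, 33, 38}
insert 41 → {29, 33, 38, 41}
insert 35 → {29, 33, 35, 38, 41}
pop-min → 29; now {33, 35, 38, 41}
insert 24 → {24, 33, 35, 38, 41}
insert 20 → {20, 24, 33, 35, 38, 41}

21 → 23 → 16 → 19 → 18 → 28 → 29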